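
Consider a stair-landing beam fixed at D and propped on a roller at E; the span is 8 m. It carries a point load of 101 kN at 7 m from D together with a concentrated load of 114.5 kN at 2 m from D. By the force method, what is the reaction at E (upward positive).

Release the roller at E. Primary structure: cantilever fixed at D.
Downward deflection at the released point E due to the loads:
  point load 101 at a = 7: Pa²(3L − a)/(6EI) = 14022/EI
  point load 114.5 at a = 2: Pa²(3L − a)/(6EI) = 1679/EI
  δ_0 = 15702/EI
Tip deflection under a unit load at E: L³/(3EI) = 170.7/EI.
Compatibility at E: δ_0 − R_E·δ_{EE} = 0, so R_E = 15702/170.7 = 92 kN.

R_E = 92 kN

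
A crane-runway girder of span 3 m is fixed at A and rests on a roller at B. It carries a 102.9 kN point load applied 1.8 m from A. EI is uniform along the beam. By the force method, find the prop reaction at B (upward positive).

R_B = 44.45 kN

Take the reaction at B as the redundant and release it; the primary structure is a cantilever fixed at A.
Primary-structure tip deflection at B by superposition:
  point load 102.9 at a = 1.8: Pa²(3L − a)/(6EI) = 400.1/EI
Flexibility coefficient — unit upward force at B: δ_{BB} = L³/(3EI) = 9/EI.
Compatibility at B: δ_0 − R_B·δ_{BB} = 0, so R_B = 400.1/9 = 44.45 kN.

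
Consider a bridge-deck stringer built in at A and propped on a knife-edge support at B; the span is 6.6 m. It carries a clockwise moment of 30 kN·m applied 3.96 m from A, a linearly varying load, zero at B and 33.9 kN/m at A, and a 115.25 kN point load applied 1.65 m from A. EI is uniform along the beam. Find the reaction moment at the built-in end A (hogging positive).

M_A = 215.4 kN·m

Choose R_B as the redundant. The primary structure is the cantilever fixed at A.
Downward deflection at the released point B due to the loads:
  clockwise couple 30 at a = 3.96: M₀a(2L − a)/(2EI) = 548.9/EI
  triangular load, peak 33.9 at the fixed end: w₀L⁴/(30EI) = 2144/EI
  point load 115.25 at a = 1.65: Pa²(3L − a)/(6EI) = 949.1/EI
  δ_0 = 3642/EI
Tip deflection under a unit load at B: L³/(3EI) = 95.83/EI.
Compatibility at B: δ_0 − R_B·δ_{BB} = 0, so R_B = 3642/95.83 = 38.01 kN.
Moment equilibrium about A: M_A = Σ(load moments about A) − R_B·L = 466.3 − 38.01×6.6 = 215.4 kN·m.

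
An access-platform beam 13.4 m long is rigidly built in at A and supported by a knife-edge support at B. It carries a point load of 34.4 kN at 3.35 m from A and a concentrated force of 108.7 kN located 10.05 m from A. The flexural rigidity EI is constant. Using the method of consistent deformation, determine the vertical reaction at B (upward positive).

R_B = 71.74 kN

Release the roller at B. Primary structure: cantilever fixed at A.
Primary-structure tip deflection at B by superposition:
  point load 34.4 at a = 3.35: Pa²(3L − a)/(6EI) = 2371/EI
  point load 108.7 at a = 10.05: Pa²(3L − a)/(6EI) = 55169/EI
  δ_0 = 57540/EI
Tip deflection under a unit load at B: L³/(3EI) = 802/EI.
The prop prevents deflection at B: R_B = δ_0/δ_{BB} = 57540/802 = 71.74 kN.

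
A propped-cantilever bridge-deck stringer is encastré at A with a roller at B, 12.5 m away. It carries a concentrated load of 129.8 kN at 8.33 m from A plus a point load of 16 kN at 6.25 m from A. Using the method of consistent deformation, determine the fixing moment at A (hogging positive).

M_A = 278 kN·m

Take the reaction at B as the redundant and release it; the primary structure is a cantilever fixed at A.
Primary-structure tip deflection at B by superposition:
  point load 129.8 at a = 8.33: Pa²(3L − a)/(6EI) = 43787/EI
  point load 16 at a = 6.25: Pa²(3L − a)/(6EI) = 3255/EI
  δ_0 = 47043/EI
Flexibility coefficient — unit upward force at B: δ_{BB} = L³/(3EI) = 651/EI.
Compatibility at B: δ_0 − R_B·δ_{BB} = 0, so R_B = 47043/651 = 72.26 kN.
Moment equilibrium about A: M_A = Σ(load moments about A) − R_B·L = 1181 − 72.26×12.5 = 278 kN·m.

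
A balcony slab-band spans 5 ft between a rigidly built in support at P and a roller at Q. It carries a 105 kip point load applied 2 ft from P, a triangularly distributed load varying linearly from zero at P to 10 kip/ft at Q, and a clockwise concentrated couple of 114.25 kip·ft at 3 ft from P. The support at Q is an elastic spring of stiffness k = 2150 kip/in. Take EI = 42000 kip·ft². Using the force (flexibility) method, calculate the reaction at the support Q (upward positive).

Release the roller at Q. Primary structure: cantilever fixed at P.
Primary-structure tip deflection at Q by superposition:
  point load 105 at a = 2: Pa²(3L − a)/(6EI) = 910/EI
  triangular load, peak 10 at the free end: 11w₀L⁴/(120EI) = 572.9/EI
  clockwise couple 114.25 at a = 3: M₀a(2L − a)/(2EI) = 1200/EI
  δ_0 = 2683/EI
Tip deflection under a unit load at Q: L³/(3EI) = 41.67/EI.
With EI = 42000 kip·ft²: δ_0 = 0.06387 ft and δ_{QQ} = 0.000992 ft/kip.
Compatibility — the spring shortens by R_Q/k under the reaction it provides: δ_0 − R_Q·δ_{QQ} = R_Q/k. With 1/k = 1/(2150×12) ft/kip = 0.000039 ft/kip, R_Q = δ_0 / (δ_{QQ} + 1/k) = 0.06387 / (0.000992 + 0.000039) = 61.96 kip.

R_Q = 61.96 kip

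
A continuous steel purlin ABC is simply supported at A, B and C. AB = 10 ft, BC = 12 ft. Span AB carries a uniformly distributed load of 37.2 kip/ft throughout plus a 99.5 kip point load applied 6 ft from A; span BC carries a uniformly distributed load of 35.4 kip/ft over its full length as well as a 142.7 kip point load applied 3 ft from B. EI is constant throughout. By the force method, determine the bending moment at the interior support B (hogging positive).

M_B = 799 kip·ft

Insert a hinge at B; M_B is the redundant, and each span becomes simply supported.
End slopes at the hinge B, treating each span as simply supported:
  span AB: UDL 37.2: wL³/(24EI) = 1550/EI
  span AB: point load 99.5 at a = 6: Pab(L + a)/(6LEI) = 636.8/EI
  span BC: UDL 35.4: wL³/(24EI) = 2549/EI
  span BC: point load 142.7 at a = 3: Pab(L + b)/(6LEI) = 1124/EI
  relative rotation θ_0 = (2187 + 3673)/EI = 5859/EI
A unit hogging moment at B produces rotation L₁/(3EI) + L₂/(3EI) = 7.333/EI.
Slope continuity at B: θ_0 = M_B·7.333/EI, so M_B = 5859/7.333 = 799 kip·ft (hogging).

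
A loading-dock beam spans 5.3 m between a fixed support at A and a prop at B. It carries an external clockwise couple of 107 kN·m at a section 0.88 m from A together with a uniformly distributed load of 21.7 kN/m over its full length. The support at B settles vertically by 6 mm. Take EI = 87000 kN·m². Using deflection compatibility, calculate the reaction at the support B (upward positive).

Remove the prop at B; the released (primary) structure is a cantilever built in at A.
Downward deflection at the released point B due to the loads:
  clockwise couple 107 at a = 0.88: M₀a(2L − a)/(2EI) = 457.6/EI
  UDL 21.7: wL⁴/(8EI) = 2140/EI
  δ_0 = 2598/EI
Flexibility coefficient — unit upward force at B: δ_{BB} = L³/(3EI) = 49.63/EI.
With EI = 87000 kN·m²: δ_0 = 0.029861 m and δ_{BB} = 0.00057 m/kN.
Compatibility — the beam at B must follow the support down by 0.006 m: δ_0 − R_B·δ_{BB} = 0.006, so R_B = (0.029861 − 0.006)/0.00057 = 41.83 kN.

R_B = 41.83 kN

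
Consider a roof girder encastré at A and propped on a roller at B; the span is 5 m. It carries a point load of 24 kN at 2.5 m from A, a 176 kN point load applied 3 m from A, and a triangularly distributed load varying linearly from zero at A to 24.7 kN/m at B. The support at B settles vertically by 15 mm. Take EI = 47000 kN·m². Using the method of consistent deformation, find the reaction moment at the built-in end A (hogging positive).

M_A = 291 kN·m

Remove the prop at B; the released (primary) structure is a cantilever built in at A.
Free-end deflection of the primary structure under the applied loading (downward +):
  point load 24 at a = 2.5: Pa²(3L − a)/(6EI) = 312.5/EI
  point load 176 at a = 3: Pa²(3L − a)/(6EI) = 3168/EI
  triangular load, peak 24.7 at the free end: 11w₀L⁴/(120EI) = 1415/EI
  δ_0 = 4896/EI
Flexibility coefficient — unit upward force at B: δ_{BB} = L³/(3EI) = 41.67/EI.
With EI = 47000 kN·m²: δ_0 = 0.10416 m and δ_{BB} = 0.000887 m/kN.
Compatibility — the beam at B must follow the support down by 0.015 m: δ_0 − R_B·δ_{BB} = 0.015, so R_B = (0.10416 − 0.015)/0.000887 = 100.6 kN.
Moment equilibrium about A: M_A = Σ(load moments about A) − R_B·L = 793.8 − 100.6×5 = 291 kN·m.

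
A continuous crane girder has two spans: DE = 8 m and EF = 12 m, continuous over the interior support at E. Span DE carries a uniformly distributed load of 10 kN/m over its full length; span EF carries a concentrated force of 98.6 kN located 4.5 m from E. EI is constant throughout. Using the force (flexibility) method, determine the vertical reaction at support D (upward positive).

Insert a hinge at E; M_E is the redundant, and each span becomes simply supported.
Discontinuity in slope at E on the released structure — sum the simple-span end rotations:
  span DE: UDL 10: wL³/(24EI) = 213.3/EI
  span EF: point load 98.6 at a = 4.5: Pab(L + b)/(6LEI) = 901.3/EI
  relative rotation θ_0 = (213.3 + 901.3)/EI = 1115/EI
A unit hogging moment at E produces rotation L₁/(3EI) + L₂/(3EI) = 6.667/EI.
Slope continuity at E: θ_0 = M_E·6.667/EI, so M_E = 1115/6.667 = 167.2 kN·m (hogging).
Span DE, ΣM about D with M_E applied at E: R_E^{DE}·8 = 320 + 167.2, so R_E^{DE} = 60.9 kN and R_D = 80 − 60.9 = 19.1 kN.

R_D = 19.1 kN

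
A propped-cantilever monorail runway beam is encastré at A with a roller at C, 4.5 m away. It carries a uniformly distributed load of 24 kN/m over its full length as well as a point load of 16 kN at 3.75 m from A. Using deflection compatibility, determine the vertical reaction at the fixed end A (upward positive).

Take the reaction at C as the redundant and release it; the primary structure is a cantilever fixed at A.
Free-end deflection of the primary structure under the applied loading (downward +):
  UDL 24: wL⁴/(8EI) = 1230/EI
  point load 16 at a = 3.75: Pa²(3L − a)/(6EI) = 365.6/EI
  δ_0 = 1596/EI
Flexibility coefficient — unit upward force at C: δ_{CC} = L³/(3EI) = 30.38/EI.
Compatibility at C: δ_0 − R_C·δ_{CC} = 0, so R_C = 1596/30.38 = 52.54 kN.
Vertical equilibrium: R_A = ΣP − R_C = 124 − 52.54 = 71.46 kN.

R_A = 71.46 kN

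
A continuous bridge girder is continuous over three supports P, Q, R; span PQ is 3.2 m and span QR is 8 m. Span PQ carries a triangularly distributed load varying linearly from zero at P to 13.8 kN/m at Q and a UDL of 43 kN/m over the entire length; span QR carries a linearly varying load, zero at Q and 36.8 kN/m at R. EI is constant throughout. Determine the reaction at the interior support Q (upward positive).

Take M_Q as the redundant. Released structure: two simple spans PQ and QR with a hinge at Q.
Discontinuity in slope at Q on the released structure — sum the simple-span end rotations:
  span PQ: triangular load, peak 13.8: w₀L³/(45EI) = 10.05/EI
  span PQ: UDL 43: wL³/(24EI) = 58.71/EI
  span QR: triangular load, peak 36.8: 7w₀L³/(360EI) = 366.4/EI
  relative rotation θ_0 = (68.76 + 366.4)/EI = 435.1/EI
A unit hogging moment at Q produces rotation L₁/(3EI) + L₂/(3EI) = 3.733/EI.
Compatibility: M_Q·(L₁+L₂)/(3EI) = θ_0, giving M_Q = 116.6 kN·m (hogging).
Span PQ, ΣM about P with M_Q applied at Q: R_Q^{PQ}·3.2 = 267.3 + 116.6, so R_Q^{PQ} = 119.9 kN and R_P = 159.7 − 119.9 = 39.74 kN.
Span QR, ΣM about R: R_Q^{QR}·8 = 392.5 + 116.6, so R_Q^{QR} = 63.64 kN and R_R = 147.2 − 63.64 = 83.56 kN.
R_Q = 119.9 + 63.64 = 183.6 kN.

R_Q = 183.6 kN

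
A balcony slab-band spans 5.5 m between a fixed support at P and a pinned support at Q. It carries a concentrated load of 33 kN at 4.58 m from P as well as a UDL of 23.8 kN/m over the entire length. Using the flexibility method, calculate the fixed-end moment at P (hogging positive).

Choose R_Q as the redundant. The primary structure is the cantilever fixed at P.
Free-end deflection of the primary structure under the applied loading (downward +):
  point load 33 at a = 4.58: Pa²(3L − a)/(6EI) = 1375/EI
  UDL 23.8: wL⁴/(8EI) = 2722/EI
  δ_0 = 4098/EI
Tip deflection under a unit load at Q: L³/(3EI) = 55.46/EI.
The prop prevents deflection at Q: R_Q = δ_0/δ_{QQ} = 4098/55.46 = 73.88 kN.
Moment equilibrium about P: M_P = Σ(load moments about P) − R_Q·L = 511.1 − 73.88×5.5 = 104.7 kN·m.

M_P = 104.7 kN·m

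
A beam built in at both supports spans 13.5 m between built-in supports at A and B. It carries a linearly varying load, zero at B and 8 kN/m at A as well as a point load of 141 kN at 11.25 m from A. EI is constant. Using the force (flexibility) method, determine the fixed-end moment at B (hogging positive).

Take the two fixed-end moments M_A, M_B as redundants; the released structure is the simple span AB.
End rotations of the released simple span under the applied load (×1/EI):
  at A: triangular load, peak 8: w₀L³/(45EI) = 437.4/EI
  at B: triangular load, peak 8: 7w₀L³/(360EI) = 382.7/EI
  at A: point load 141 at a = 11.25: Pab(L + b)/(6LEI) = 694/EI
  at B: point load 141 at a = 11.25: Pab(L + a)/(6LEI) = 1091/EI
  θ_A0 = 1131/EI,  θ_B0 = 1473/EI
Flexibility coefficients: a unit moment at one end gives L/(3EI) there and L/(6EI) at the far end, so f₁₁ = f₂₂ = 4.5/EI and f₁₂ = f₂₁ = 2.25/EI.
Compatibility — zero rotation at each built-in end:
  4.5 M_A + 2.25 M_B = 1131
  2.25 M_A + 4.5 M_B = 1473
Solving the pair gives M_A = 117 kN·m and M_B = 268.9 kN·m (hogging).

M_B = 268.9 kN·m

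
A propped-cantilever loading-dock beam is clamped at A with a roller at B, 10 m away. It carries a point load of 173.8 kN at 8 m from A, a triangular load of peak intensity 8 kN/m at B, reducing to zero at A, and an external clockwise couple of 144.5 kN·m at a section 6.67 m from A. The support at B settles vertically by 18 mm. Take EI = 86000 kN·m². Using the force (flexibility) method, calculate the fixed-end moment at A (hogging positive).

Choose R_B as the redundant. The primary structure is the cantilever fixed at A.
Free-end deflection of the primary structure under the applied loading (downward +):
  point load 173.8 at a = 8: Pa²(3L − a)/(6EI) = 40785/EI
  triangular load, peak 8 at the free end: 11w₀L⁴/(120EI) = 7333/EI
  clockwise couple 144.5 at a = 6.67: M₀a(2L − a)/(2EI) = 6424/EI
  δ_0 = 54542/EI
Flexibility coefficient — unit upward force at B: δ_{BB} = L³/(3EI) = 333.3/EI.
With EI = 86000 kN·m²: δ_0 = 0.63421 m and δ_{BB} = 0.003876 m/kN.
Compatibility — the beam at B must follow the support down by 0.018 m: δ_0 − R_B·δ_{BB} = 0.018, so R_B = (0.63421 − 0.018)/0.003876 = 159 kN.
Moment equilibrium about A: M_A = Σ(load moments about A) − R_B·L = 1802 − 159×10 = 211.7 kN·m.

M_A = 211.7 kN·m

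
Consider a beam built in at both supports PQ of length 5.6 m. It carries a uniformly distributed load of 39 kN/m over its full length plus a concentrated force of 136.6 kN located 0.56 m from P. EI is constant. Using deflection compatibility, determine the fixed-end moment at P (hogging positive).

M_P = 163.9 kN·m

Take the two fixed-end moments M_P, M_Q as redundants; the released structure is the simple span PQ.
Simple-span end rotations at P and Q under the given loads:
  at P: UDL 39: wL³/(24EI) = 285.4/EI
  at Q: UDL 39: wL³/(24EI) = 285.4/EI
  at P: point load 136.6 at a = 0.56: Pab(L + b)/(6LEI) = 122.1/EI
  at Q: point load 136.6 at a = 0.56: Pab(L + a)/(6LEI) = 70.68/EI
  θ_P0 = 407.5/EI,  θ_Q0 = 356.1/EI
Flexibility coefficients: a unit moment at one end gives L/(3EI) there and L/(6EI) at the far end, so f₁₁ = f₂₂ = 1.867/EI and f₁₂ = f₂₁ = 0.9333/EI.
Compatibility — zero rotation at each built-in end:
  1.867 M_P + 0.9333 M_Q = 407.5
  0.9333 M_P + 1.867 M_Q = 356.1
Solving the pair gives M_P = 163.9 kN·m and M_Q = 108.8 kN·m (hogging).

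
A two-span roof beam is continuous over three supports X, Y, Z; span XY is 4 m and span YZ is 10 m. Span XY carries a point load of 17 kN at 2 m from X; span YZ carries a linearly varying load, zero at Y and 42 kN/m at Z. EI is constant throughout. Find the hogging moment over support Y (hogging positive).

Release continuity at Y by inserting a hinge; the redundant is the internal moment M_Y. The primary structure is two simply-supported spans XY and YZ.
Rotations at Y on the released spans (each span's end-slope, ×1/EI):
  span XY: point load 17 at a = 2: Pab(L + a)/(6LEI) = 17/EI
  span YZ: triangular load, peak 42: 7w₀L³/(360EI) = 816.7/EI
  relative rotation θ_0 = (17 + 816.7)/EI = 833.7/EI
A unit hogging moment at Y produces rotation L₁/(3EI) + L₂/(3EI) = 4.667/EI.
Compatibility: M_Y·(L₁+L₂)/(3EI) = θ_0, giving M_Y = 178.6 kN·m (hogging).

M_Y = 178.6 kN·m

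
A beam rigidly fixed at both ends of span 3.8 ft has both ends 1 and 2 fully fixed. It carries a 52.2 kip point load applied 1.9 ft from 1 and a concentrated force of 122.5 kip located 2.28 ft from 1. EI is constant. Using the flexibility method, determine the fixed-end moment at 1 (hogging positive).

M_1 = 69.48 kip·ft

Take the two fixed-end moments M_1, M_2 as redundants; the released structure is the simple span 12.
Simple-span end rotations at 1 and 2 under the given loads:
  at 1: point load 52.2 at a = 1.9: Pab(L + b)/(6LEI) = 47.11/EI
  at 2: point load 52.2 at a = 1.9: Pab(L + a)/(6LEI) = 47.11/EI
  at 1: point load 122.5 at a = 2.28: Pab(L + b)/(6LEI) = 99.06/EI
  at 2: point load 122.5 at a = 2.28: Pab(L + a)/(6LEI) = 113.2/EI
  θ_10 = 146.2/EI,  θ_20 = 160.3/EI
Flexibility coefficients: a unit moment at one end gives L/(3EI) there and L/(6EI) at the far end, so f₁₁ = f₂₂ = 1.267/EI and f₁₂ = f₂₁ = 0.6333/EI.
Compatibility — zero rotation at each built-in end:
  1.267 M_1 + 0.6333 M_2 = 146.2
  0.6333 M_1 + 1.267 M_2 = 160.3
Solving the pair gives M_1 = 69.48 kip·ft and M_2 = 91.83 kip·ft (hogging).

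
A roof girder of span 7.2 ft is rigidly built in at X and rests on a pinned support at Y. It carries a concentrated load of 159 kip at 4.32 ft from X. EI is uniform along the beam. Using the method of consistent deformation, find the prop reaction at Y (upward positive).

Release the roller at Y. Primary structure: cantilever fixed at X.
Deflection at Y on the released cantilever, summing each load's contribution:
  point load 159 at a = 4.32: Pa²(3L − a)/(6EI) = 8546/EI
Flexibility coefficient — unit upward force at Y: δ_{YY} = L³/(3EI) = 124.4/EI.
The prop prevents deflection at Y: R_Y = δ_0/δ_{YY} = 8546/124.4 = 68.69 kip.

R_Y = 68.69 kip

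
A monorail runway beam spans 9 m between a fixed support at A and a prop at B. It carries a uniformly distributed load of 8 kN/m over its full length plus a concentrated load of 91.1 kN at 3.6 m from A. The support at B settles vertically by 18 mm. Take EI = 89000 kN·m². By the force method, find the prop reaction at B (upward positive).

R_B = 39.36 kN

Take the reaction at B as the redundant and release it; the primary structure is a cantilever fixed at A.
Downward deflection at the released point B due to the loads:
  UDL 8: wL⁴/(8EI) = 6561/EI
  point load 91.1 at a = 3.6: Pa²(3L − a)/(6EI) = 4605/EI
  δ_0 = 11166/EI
Tip deflection under a unit load at B: L³/(3EI) = 243/EI.
With EI = 89000 kN·m²: δ_0 = 0.12546 m and δ_{BB} = 0.00273 m/kN.
Compatibility — the beam at B must follow the support down by 0.018 m: δ_0 − R_B·δ_{BB} = 0.018, so R_B = (0.12546 − 0.018)/0.00273 = 39.36 kN.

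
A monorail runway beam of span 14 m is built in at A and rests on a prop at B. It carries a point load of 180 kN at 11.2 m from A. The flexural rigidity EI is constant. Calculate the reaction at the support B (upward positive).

R_B = 126.7 kN

Remove the prop at B; the released (primary) structure is a cantilever built in at A.
Free-end deflection of the primary structure under the applied loading (downward +):
  point load 180 at a = 11.2: Pa²(3L − a)/(6EI) = 115907/EI
Tip deflection under a unit load at B: L³/(3EI) = 914.7/EI.
The prop prevents deflection at B: R_B = δ_0/δ_{BB} = 115907/914.7 = 126.7 kN.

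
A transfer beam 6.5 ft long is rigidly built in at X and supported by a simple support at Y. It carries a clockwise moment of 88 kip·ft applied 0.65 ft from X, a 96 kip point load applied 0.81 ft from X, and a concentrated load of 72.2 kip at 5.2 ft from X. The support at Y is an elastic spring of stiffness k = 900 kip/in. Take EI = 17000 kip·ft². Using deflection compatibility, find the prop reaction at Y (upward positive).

R_Y = 55.87 kip

Release the roller at Y. Primary structure: cantilever fixed at X.
Primary-structure tip deflection at Y by superposition:
  clockwise couple 88 at a = 0.65: M₀a(2L − a)/(2EI) = 353.2/EI
  point load 96 at a = 0.81: Pa²(3L − a)/(6EI) = 196.2/EI
  point load 72.2 at a = 5.2: Pa²(3L − a)/(6EI) = 4653/EI
  δ_0 = 5202/EI
Flexibility coefficient — unit upward force at Y: δ_{YY} = L³/(3EI) = 91.54/EI.
With EI = 17000 kip·ft²: δ_0 = 0.30602 ft and δ_{YY} = 0.005385 ft/kip.
Compatibility — the spring shortens by R_Y/k under the reaction it provides: δ_0 − R_Y·δ_{YY} = R_Y/k. With 1/k = 1/(900×12) ft/kip = 0.000093 ft/kip, R_Y = δ_0 / (δ_{YY} + 1/k) = 0.30602 / (0.005385 + 0.000093) = 55.87 kip.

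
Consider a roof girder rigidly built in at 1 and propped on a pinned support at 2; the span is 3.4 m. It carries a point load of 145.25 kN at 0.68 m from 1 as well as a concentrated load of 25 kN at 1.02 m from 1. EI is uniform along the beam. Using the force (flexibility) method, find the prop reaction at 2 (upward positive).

R_2 = 11.17 kN

Release the roller at 2. Primary structure: cantilever fixed at 1.
Free-end deflection of the primary structure under the applied loading (downward +):
  point load 145.25 at a = 0.68: Pa²(3L − a)/(6EI) = 106.6/EI
  point load 25 at a = 1.02: Pa²(3L − a)/(6EI) = 39.8/EI
  δ_0 = 146.4/EI
Flexibility coefficient — unit upward force at 2: δ_{22} = L³/(3EI) = 13.1/EI.
The prop prevents deflection at 2: R_2 = δ_0/δ_{22} = 146.4/13.1 = 11.17 kN.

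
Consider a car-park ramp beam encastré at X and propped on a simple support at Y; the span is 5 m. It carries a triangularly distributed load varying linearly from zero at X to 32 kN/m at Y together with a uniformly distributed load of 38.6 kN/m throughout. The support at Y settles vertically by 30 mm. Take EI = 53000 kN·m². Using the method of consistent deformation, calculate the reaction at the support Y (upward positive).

Take the reaction at Y as the redundant and release it; the primary structure is a cantilever fixed at X.
Primary-structure tip deflection at Y by superposition:
  triangular load, peak 32 at the free end: 11w₀L⁴/(120EI) = 1833/EI
  UDL 38.6: wL⁴/(8EI) = 3016/EI
  δ_0 = 4849/EI
Flexibility coefficient — unit upward force at Y: δ_{YY} = L³/(3EI) = 41.67/EI.
With EI = 53000 kN·m²: δ_0 = 0.09149 m and δ_{YY} = 0.000786 m/kN.
Compatibility — the beam at Y must follow the support down by 0.03 m: δ_0 − R_Y·δ_{YY} = 0.03, so R_Y = (0.09149 − 0.03)/0.000786 = 78.22 kN.

R_Y = 78.22 kN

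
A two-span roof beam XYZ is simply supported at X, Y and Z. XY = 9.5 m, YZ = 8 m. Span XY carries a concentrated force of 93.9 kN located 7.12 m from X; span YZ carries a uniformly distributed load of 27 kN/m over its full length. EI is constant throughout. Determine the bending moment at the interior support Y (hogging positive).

M_Y = 178.3 kN·m

Take M_Y as the redundant. Released structure: two simple spans XY and YZ with a hinge at Y.
End slopes at the hinge Y, treating each span as simply supported:
  span XY: point load 93.9 at a = 7.12: Pab(L + a)/(6LEI) = 464/EI
  span YZ: UDL 27: wL³/(24EI) = 576/EI
  relative rotation θ_0 = (464 + 576)/EI = 1040/EI
A unit hogging moment at Y produces rotation L₁/(3EI) + L₂/(3EI) = 5.833/EI.
Compatibility: M_Y·(L₁+L₂)/(3EI) = θ_0, giving M_Y = 178.3 kN·m (hogging).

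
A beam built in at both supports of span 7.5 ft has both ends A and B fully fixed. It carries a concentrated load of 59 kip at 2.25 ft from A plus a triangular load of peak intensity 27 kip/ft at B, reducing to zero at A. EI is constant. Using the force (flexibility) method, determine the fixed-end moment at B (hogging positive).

Take the two fixed-end moments M_A, M_B as redundants; the released structure is the simple span AB.
Simple-span end rotations at A and B under the given loads:
  at A: point load 59 at a = 2.25: Pab(L + b)/(6LEI) = 197.5/EI
  at B: point load 59 at a = 2.25: Pab(L + a)/(6LEI) = 151/EI
  at A: triangular load, peak 27: 7w₀L³/(360EI) = 221.5/EI
  at B: triangular load, peak 27: w₀L³/(45EI) = 253.1/EI
  θ_A0 = 418.9/EI,  θ_B0 = 404.1/EI
Flexibility coefficients: a unit moment at one end gives L/(3EI) there and L/(6EI) at the far end, so f₁₁ = f₂₂ = 2.5/EI and f₁₂ = f₂₁ = 1.25/EI.
Compatibility — zero rotation at each built-in end:
  2.5 M_A + 1.25 M_B = 418.9
  1.25 M_A + 2.5 M_B = 404.1
Solving the pair gives M_A = 115.7 kip·ft and M_B = 103.8 kip·ft (hogging).

M_B = 103.8 kip·ft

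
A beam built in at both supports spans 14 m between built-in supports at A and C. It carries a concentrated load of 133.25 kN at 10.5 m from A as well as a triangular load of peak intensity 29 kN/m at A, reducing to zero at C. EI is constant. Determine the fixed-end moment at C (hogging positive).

M_C = 451.8 kN·m

Take the two fixed-end moments M_A, M_C as redundants; the released structure is the simple span AC.
On the primary (simply-supported) span, the end slopes from the loading are:
  at A: point load 133.25 at a = 10.5: Pab(L + b)/(6LEI) = 1020/EI
  at C: point load 133.25 at a = 10.5: Pab(L + a)/(6LEI) = 1428/EI
  at A: triangular load, peak 29: w₀L³/(45EI) = 1768/EI
  at C: triangular load, peak 29: 7w₀L³/(360EI) = 1547/EI
  θ_A0 = 2789/EI,  θ_C0 = 2976/EI
Flexibility coefficients: a unit moment at one end gives L/(3EI) there and L/(6EI) at the far end, so f₁₁ = f₂₂ = 4.667/EI and f₁₂ = f₂₁ = 2.333/EI.
Compatibility — zero rotation at each built-in end:
  4.667 M_A + 2.333 M_C = 2789
  2.333 M_A + 4.667 M_C = 2976
Solving the pair gives M_A = 371.6 kN·m and M_C = 451.8 kN·m (hogging).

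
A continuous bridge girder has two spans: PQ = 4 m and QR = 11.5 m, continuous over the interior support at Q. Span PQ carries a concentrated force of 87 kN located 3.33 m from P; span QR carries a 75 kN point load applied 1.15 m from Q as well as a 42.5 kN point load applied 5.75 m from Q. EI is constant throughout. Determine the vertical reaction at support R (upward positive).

Take M_Q as the redundant. Released structure: two simple spans PQ and QR with a hinge at Q.
Rotations at Q on the released spans (each span's end-slope, ×1/EI):
  span PQ: point load 87 at a = 3.33: Pab(L + a)/(6LEI) = 59.28/EI
  span QR: point load 75 at a = 1.15: Pab(L + b)/(6LEI) = 282.7/EI
  span QR: point load 42.5 at a = 5.75: Pab(L + b)/(6LEI) = 351.3/EI
  relative rotation θ_0 = (59.28 + 634)/EI = 693.3/EI
A unit hogging moment at Q produces rotation L₁/(3EI) + L₂/(3EI) = 5.167/EI.
Slope continuity at Q: θ_0 = M_Q·5.167/EI, so M_Q = 693.3/5.167 = 134.2 kN·m (hogging).
Span QR, ΣM about R: R_Q^{QR}·11.5 = 1021 + 134.2, so R_Q^{QR} = 100.4 kN and R_R = 117.5 − 100.4 = 17.08 kN.

R_R = 17.08 kN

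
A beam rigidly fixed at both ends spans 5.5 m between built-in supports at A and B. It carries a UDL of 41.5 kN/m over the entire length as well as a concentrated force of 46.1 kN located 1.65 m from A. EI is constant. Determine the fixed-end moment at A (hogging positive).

Release both end moments; the primary structure is a simply-supported span AB with redundants M_A and M_B.
Simple-span end rotations at A and B under the given loads:
  at A: UDL 41.5: wL³/(24EI) = 287.7/EI
  at B: UDL 41.5: wL³/(24EI) = 287.7/EI
  at A: point load 46.1 at a = 1.65: Pab(L + b)/(6LEI) = 82.97/EI
  at B: point load 46.1 at a = 1.65: Pab(L + a)/(6LEI) = 63.45/EI
  θ_A0 = 370.7/EI,  θ_B0 = 351.1/EI
Flexibility coefficients: a unit moment at one end gives L/(3EI) there and L/(6EI) at the far end, so f₁₁ = f₂₂ = 1.833/EI and f₁₂ = f₂₁ = 0.9167/EI.
Compatibility — zero rotation at each built-in end:
  1.833 M_A + 0.9167 M_B = 370.7
  0.9167 M_A + 1.833 M_B = 351.1
Solving the pair gives M_A = 141.9 kN·m and M_B = 120.6 kN·m (hogging).

M_A = 141.9 kN·m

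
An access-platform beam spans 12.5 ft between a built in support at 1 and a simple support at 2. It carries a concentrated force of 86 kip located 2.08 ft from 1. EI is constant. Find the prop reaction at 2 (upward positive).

Release the roller at 2. Primary structure: cantilever fixed at 1.
Primary-structure tip deflection at 2 by superposition:
  point load 86 at a = 2.08: Pa²(3L − a)/(6EI) = 2196/EI
Flexibility coefficient — unit upward force at 2: δ_{22} = L³/(3EI) = 651/EI.
Compatibility at 2: δ_0 − R_2·δ_{22} = 0, so R_2 = 2196/651 = 3.374 kip.

R_2 = 3.374 kip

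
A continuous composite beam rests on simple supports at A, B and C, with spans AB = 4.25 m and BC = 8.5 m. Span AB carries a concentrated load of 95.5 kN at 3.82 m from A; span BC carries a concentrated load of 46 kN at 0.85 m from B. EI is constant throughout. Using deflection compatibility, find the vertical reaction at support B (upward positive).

R_B = 139.2 kN

Take M_B as the redundant. Released structure: two simple spans AB and BC with a hinge at B.
Discontinuity in slope at B on the released structure — sum the simple-span end rotations:
  span AB: point load 95.5 at a = 3.82: Pab(L + a)/(6LEI) = 49.64/EI
  span BC: point load 46 at a = 0.85: Pab(L + b)/(6LEI) = 94.72/EI
  relative rotation θ_0 = (49.64 + 94.72)/EI = 144.4/EI
A unit hogging moment at B produces rotation L₁/(3EI) + L₂/(3EI) = 4.25/EI.
Compatibility: M_B·(L₁+L₂)/(3EI) = θ_0, giving M_B = 33.97 kN·m (hogging).
Span AB, ΣM about A with M_B applied at B: R_B^{AB}·4.25 = 364.8 + 33.97, so R_B^{AB} = 93.83 kN and R_A = 95.5 − 93.83 = 1.67 kN.
Span BC, ΣM about C: R_B^{BC}·8.5 = 351.9 + 33.97, so R_B^{BC} = 45.4 kN and R_C = 46 − 45.4 = 0.6038 kN.
R_B = 93.83 + 45.4 = 139.2 kN.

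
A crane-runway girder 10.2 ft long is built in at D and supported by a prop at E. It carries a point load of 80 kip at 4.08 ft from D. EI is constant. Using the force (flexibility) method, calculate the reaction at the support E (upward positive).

R_E = 16.64 kip

Take the reaction at E as the redundant and release it; the primary structure is a cantilever fixed at D.
Free-end deflection of the primary structure under the applied loading (downward +):
  point load 80 at a = 4.08: Pa²(3L − a)/(6EI) = 5886/EI
Tip deflection under a unit load at E: L³/(3EI) = 353.7/EI.
The prop prevents deflection at E: R_E = δ_0/δ_{EE} = 5886/353.7 = 16.64 kip.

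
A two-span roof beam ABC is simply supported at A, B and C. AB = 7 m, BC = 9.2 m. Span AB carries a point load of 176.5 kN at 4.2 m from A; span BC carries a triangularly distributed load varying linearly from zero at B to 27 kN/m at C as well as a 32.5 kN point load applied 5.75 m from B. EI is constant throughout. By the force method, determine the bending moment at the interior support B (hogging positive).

Take M_B as the redundant. Released structure: two simple spans AB and BC with a hinge at B.
Discontinuity in slope at B on the released structure — sum the simple-span end rotations:
  span AB: point load 176.5 at a = 4.2: Pab(L + a)/(6LEI) = 553.5/EI
  span BC: triangular load, peak 27: 7w₀L³/(360EI) = 408.8/EI
  span BC: point load 32.5 at a = 5.75: Pab(L + b)/(6LEI) = 147.7/EI
  relative rotation θ_0 = (553.5 + 556.6)/EI = 1110/EI
A unit hogging moment at B produces rotation L₁/(3EI) + L₂/(3EI) = 5.4/EI.
Compatibility: M_B·(L₁+L₂)/(3EI) = θ_0, giving M_B = 205.6 kN·m (hogging).

M_B = 205.6 kN·m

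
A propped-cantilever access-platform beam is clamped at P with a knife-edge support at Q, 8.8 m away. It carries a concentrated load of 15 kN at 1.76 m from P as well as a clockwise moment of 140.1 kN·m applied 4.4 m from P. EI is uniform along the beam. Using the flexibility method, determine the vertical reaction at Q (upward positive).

Take the reaction at Q as the redundant and release it; the primary structure is a cantilever fixed at P.
Free-end deflection of the primary structure under the applied loading (downward +):
  point load 15 at a = 1.76: Pa²(3L − a)/(6EI) = 190.8/EI
  clockwise couple 140.1 at a = 4.4: M₀a(2L − a)/(2EI) = 4069/EI
  δ_0 = 4259/EI
Flexibility coefficient — unit upward force at Q: δ_{QQ} = L³/(3EI) = 227.2/EI.
The prop prevents deflection at Q: R_Q = δ_0/δ_{QQ} = 4259/227.2 = 18.75 kN.

R_Q = 18.75 kN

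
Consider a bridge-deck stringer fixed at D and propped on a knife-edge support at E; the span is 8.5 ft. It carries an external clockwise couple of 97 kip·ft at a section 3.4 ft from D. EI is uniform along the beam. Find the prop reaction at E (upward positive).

R_E = 10.96 kip

Release the roller at E. Primary structure: cantilever fixed at D.
Deflection at E on the released cantilever, summing each load's contribution:
  clockwise couple 97 at a = 3.4: M₀a(2L − a)/(2EI) = 2243/EI
Tip deflection under a unit load at E: L³/(3EI) = 204.7/EI.
The prop prevents deflection at E: R_E = δ_0/δ_{EE} = 2243/204.7 = 10.96 kip.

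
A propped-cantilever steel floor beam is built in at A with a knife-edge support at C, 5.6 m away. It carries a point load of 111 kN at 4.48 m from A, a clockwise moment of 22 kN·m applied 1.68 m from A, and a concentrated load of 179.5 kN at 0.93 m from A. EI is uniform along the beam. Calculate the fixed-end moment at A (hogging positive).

Choose R_C as the redundant. The primary structure is the cantilever fixed at A.
Deflection at C on the released cantilever, summing each load's contribution:
  point load 111 at a = 4.48: Pa²(3L − a)/(6EI) = 4574/EI
  clockwise couple 22 at a = 1.68: M₀a(2L − a)/(2EI) = 175.9/EI
  point load 179.5 at a = 0.93: Pa²(3L − a)/(6EI) = 410.6/EI
  δ_0 = 5161/EI
Tip deflection under a unit load at C: L³/(3EI) = 58.54/EI.
The prop prevents deflection at C: R_C = δ_0/δ_{CC} = 5161/58.54 = 88.16 kN.
Moment equilibrium about A: M_A = Σ(load moments about A) − R_C·L = 686.2 − 88.16×5.6 = 192.5 kN·m.

M_A = 192.5 kN·m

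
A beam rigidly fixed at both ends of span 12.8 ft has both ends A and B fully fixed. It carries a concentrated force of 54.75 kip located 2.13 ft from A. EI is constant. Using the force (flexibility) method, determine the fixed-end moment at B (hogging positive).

Release both end moments; the primary structure is a simply-supported span AB with redundants M_A and M_B.
On the primary (simply-supported) span, the end slopes from the loading are:
  at A: point load 54.75 at a = 2.13: Pab(L + b)/(6LEI) = 380.3/EI
  at B: point load 54.75 at a = 2.13: Pab(L + a)/(6LEI) = 241.9/EI
  θ_A0 = 380.3/EI,  θ_B0 = 241.9/EI
Flexibility coefficients: a unit moment at one end gives L/(3EI) there and L/(6EI) at the far end, so f₁₁ = f₂₂ = 4.267/EI and f₁₂ = f₂₁ = 2.133/EI.
Compatibility — zero rotation at each built-in end:
  4.267 M_A + 2.133 M_B = 380.3
  2.133 M_A + 4.267 M_B = 241.9
Solving the pair gives M_A = 81.03 kip·ft and M_B = 16.18 kip·ft (hogging).

M_B = 16.18 kip·ft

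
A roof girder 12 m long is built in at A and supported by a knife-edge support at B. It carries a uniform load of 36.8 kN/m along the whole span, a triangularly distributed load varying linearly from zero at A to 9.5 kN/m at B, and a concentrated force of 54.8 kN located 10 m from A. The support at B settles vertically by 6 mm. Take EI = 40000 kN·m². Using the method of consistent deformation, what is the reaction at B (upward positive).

Take the reaction at B as the redundant and release it; the primary structure is a cantilever fixed at A.
Deflection at B on the released cantilever, summing each load's contribution:
  UDL 36.8: wL⁴/(8EI) = 95386/EI
  triangular load, peak 9.5 at the free end: 11w₀L⁴/(120EI) = 18058/EI
  point load 54.8 at a = 10: Pa²(3L − a)/(6EI) = 23747/EI
  δ_0 = 137190/EI
Tip deflection under a unit load at B: L³/(3EI) = 576/EI.
With EI = 40000 kN·m²: δ_0 = 3.4297 m and δ_{BB} = 0.0144 m/kN.
Compatibility — the beam at B must follow the support down by 0.006 m: δ_0 − R_B·δ_{BB} = 0.006, so R_B = (3.4297 − 0.006)/0.0144 = 237.8 kN.

R_B = 237.8 kN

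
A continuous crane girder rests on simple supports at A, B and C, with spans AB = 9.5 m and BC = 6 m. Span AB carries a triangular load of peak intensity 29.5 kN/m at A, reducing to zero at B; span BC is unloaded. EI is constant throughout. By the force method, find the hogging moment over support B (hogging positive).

Insert a hinge at B; M_B is the redundant, and each span becomes simply supported.
Discontinuity in slope at B on the released structure — sum the simple-span end rotations:
  span AB: triangular load, peak 29.5: 7w₀L³/(360EI) = 491.8/EI
  relative rotation θ_0 = (491.8 + 0)/EI = 491.8/EI
A unit hogging moment at B produces rotation L₁/(3EI) + L₂/(3EI) = 5.167/EI.
Slope continuity at B: θ_0 = M_B·5.167/EI, so M_B = 491.8/5.167 = 95.19 kN·m (hogging).

M_B = 95.19 kN·m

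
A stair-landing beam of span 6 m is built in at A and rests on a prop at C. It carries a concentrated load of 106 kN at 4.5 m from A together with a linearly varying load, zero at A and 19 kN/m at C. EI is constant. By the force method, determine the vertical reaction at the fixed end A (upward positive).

R_A = 64.57 kN

Take the reaction at C as the redundant and release it; the primary structure is a cantilever fixed at A.
Downward deflection at the released point C due to the loads:
  point load 106 at a = 4.5: Pa²(3L − a)/(6EI) = 4830/EI
  triangular load, peak 19 at the free end: 11w₀L⁴/(120EI) = 2257/EI
  δ_0 = 7087/EI
Tip deflection under a unit load at C: L³/(3EI) = 72/EI.
Compatibility at C: δ_0 − R_C·δ_{CC} = 0, so R_C = 7087/72 = 98.43 kN.
Vertical equilibrium: R_A = ΣP − R_C = 163 − 98.43 = 64.57 kN.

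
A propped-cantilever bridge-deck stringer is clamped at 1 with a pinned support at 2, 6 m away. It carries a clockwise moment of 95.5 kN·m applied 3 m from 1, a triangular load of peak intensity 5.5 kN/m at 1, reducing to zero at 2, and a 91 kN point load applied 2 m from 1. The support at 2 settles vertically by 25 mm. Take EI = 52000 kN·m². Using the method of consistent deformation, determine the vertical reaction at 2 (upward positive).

R_2 = 16.63 kN

Choose R_2 as the redundant. The primary structure is the cantilever fixed at 1.
Downward deflection at the released point 2 due to the loads:
  clockwise couple 95.5 at a = 3: M₀a(2L − a)/(2EI) = 1289/EI
  triangular load, peak 5.5 at the fixed end: w₀L⁴/(30EI) = 237.6/EI
  point load 91 at a = 2: Pa²(3L − a)/(6EI) = 970.7/EI
  δ_0 = 2498/EI
Tip deflection under a unit load at 2: L³/(3EI) = 72/EI.
With EI = 52000 kN·m²: δ_0 = 0.048029 m and δ_{22} = 0.001385 m/kN.
Compatibility — the beam at 2 must follow the support down by 0.025 m: δ_0 − R_2·δ_{22} = 0.025, so R_2 = (0.048029 − 0.025)/0.001385 = 16.63 kN.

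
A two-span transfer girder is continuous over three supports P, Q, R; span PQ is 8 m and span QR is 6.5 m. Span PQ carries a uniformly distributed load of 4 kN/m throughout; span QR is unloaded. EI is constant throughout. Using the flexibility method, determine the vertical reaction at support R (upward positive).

R_R = -2.716 kN

Insert a hinge at Q; M_Q is the redundant, and each span becomes simply supported.
Rotations at Q on the released spans (each span's end-slope, ×1/EI):
  span PQ: UDL 4: wL³/(24EI) = 85.33/EI
  relative rotation θ_0 = (85.33 + 0)/EI = 85.33/EI
A unit hogging moment at Q produces rotation L₁/(3EI) + L₂/(3EI) = 4.833/EI.
Compatibility: M_Q·(L₁+L₂)/(3EI) = θ_0, giving M_Q = 17.66 kN·m (hogging).
Span QR, ΣM about R: R_Q^{QR}·6.5 = 0 + 17.66, so R_Q^{QR} = 2.716 kN and R_R = 0 − 2.716 = -2.716 kN.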